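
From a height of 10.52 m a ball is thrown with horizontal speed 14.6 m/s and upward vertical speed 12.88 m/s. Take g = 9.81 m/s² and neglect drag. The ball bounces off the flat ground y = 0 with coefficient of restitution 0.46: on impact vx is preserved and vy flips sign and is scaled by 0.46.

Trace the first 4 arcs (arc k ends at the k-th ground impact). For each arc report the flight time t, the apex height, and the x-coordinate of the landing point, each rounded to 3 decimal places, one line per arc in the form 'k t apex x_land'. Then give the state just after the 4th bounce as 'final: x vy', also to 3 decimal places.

Arc 1: start y=10.520, vy=12.880 → t=3.280, apex=18.975, x_land=47.885, impact vy=-19.295
  bounce: vy ← 0.46·19.295 = 8.876
Arc 2: start y=0.000, vy=8.876 → t=1.810, apex=4.015, x_land=74.304, impact vy=-8.876
  bounce: vy ← 0.46·8.876 = 4.083
Arc 3: start y=0.000, vy=4.083 → t=0.832, apex=0.850, x_land=86.457, impact vy=-4.083
  bounce: vy ← 0.46·4.083 = 1.878
Arc 4: start y=0.000, vy=1.878 → t=0.383, apex=0.180, x_land=92.047, impact vy=-1.878
  bounce: vy ← 0.46·1.878 = 0.864

1 3.280 18.975 47.885
2 1.810 4.015 74.304
3 0.832 0.850 86.457
4 0.383 0.180 92.047
final: 92.047 0.864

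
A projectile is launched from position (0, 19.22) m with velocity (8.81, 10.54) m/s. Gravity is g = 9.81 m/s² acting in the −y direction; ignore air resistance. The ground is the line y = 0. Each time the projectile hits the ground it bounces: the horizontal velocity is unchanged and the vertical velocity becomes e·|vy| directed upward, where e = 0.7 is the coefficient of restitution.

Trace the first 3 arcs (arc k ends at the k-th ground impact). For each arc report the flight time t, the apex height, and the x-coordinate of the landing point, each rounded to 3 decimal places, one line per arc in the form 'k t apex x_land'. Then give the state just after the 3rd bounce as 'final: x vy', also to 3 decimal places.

Arc 1: start y=19.220, vy=10.540 → t=3.327, apex=24.882, x_land=29.308, impact vy=-22.095
  bounce: vy ← 0.7·22.095 = 15.466
Arc 2: start y=0.000, vy=15.466 → t=3.153, apex=12.192, x_land=57.088, impact vy=-15.466
  bounce: vy ← 0.7·15.466 = 10.827
Arc 3: start y=0.000, vy=10.827 → t=2.207, apex=5.974, x_land=76.534, impact vy=-10.827
  bounce: vy ← 0.7·10.827 = 7.579

1 3.327 24.882 29.308
2 3.153 12.192 57.088
3 2.207 5.974 76.534
final: 76.534 7.579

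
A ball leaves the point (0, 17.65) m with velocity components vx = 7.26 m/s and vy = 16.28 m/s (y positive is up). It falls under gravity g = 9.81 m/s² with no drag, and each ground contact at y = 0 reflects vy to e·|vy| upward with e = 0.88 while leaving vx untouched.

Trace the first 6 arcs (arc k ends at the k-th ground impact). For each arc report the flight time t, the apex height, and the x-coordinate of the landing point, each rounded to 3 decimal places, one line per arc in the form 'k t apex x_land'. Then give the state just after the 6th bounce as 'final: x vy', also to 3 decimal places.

1 4.180 31.159 30.346
2 4.436 24.129 62.551
3 3.904 18.686 90.891
4 3.435 14.470 115.830
5 3.023 11.206 137.777
6 2.660 8.678 157.090
final: 157.090 11.482

Arc 1: start y=17.650, vy=16.280 → t=4.180, apex=31.159, x_land=30.346, impact vy=-24.725
  bounce: vy ← 0.88·24.725 = 21.758
Arc 2: start y=0.000, vy=21.758 → t=4.436, apex=24.129, x_land=62.551, impact vy=-21.758
  bounce: vy ← 0.88·21.758 = 19.147
Arc 3: start y=0.000, vy=19.147 → t=3.904, apex=18.686, x_land=90.891, impact vy=-19.147
  bounce: vy ← 0.88·19.147 = 16.849
Arc 4: start y=0.000, vy=16.849 → t=3.435, apex=14.470, x_land=115.830, impact vy=-16.849
  bounce: vy ← 0.88·16.849 = 14.828
Arc 5: start y=0.000, vy=14.828 → t=3.023, apex=11.206, x_land=137.777, impact vy=-14.828
  bounce: vy ← 0.88·14.828 = 13.048
Arc 6: start y=0.000, vy=13.048 → t=2.660, apex=8.678, x_land=157.090, impact vy=-13.048
  bounce: vy ← 0.88·13.048 = 11.482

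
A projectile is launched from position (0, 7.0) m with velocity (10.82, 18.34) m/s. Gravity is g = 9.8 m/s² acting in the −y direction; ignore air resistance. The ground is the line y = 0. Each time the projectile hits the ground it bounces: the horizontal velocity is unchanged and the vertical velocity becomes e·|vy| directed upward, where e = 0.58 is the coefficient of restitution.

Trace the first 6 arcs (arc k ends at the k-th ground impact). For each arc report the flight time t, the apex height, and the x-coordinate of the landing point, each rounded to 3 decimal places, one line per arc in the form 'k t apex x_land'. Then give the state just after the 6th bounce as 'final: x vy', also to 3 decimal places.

Arc 1: start y=7.000, vy=18.340 → t=4.092, apex=24.161, x_land=44.275, impact vy=-21.761
  bounce: vy ← 0.58·21.761 = 12.622
Arc 2: start y=0.000, vy=12.622 → t=2.576, apex=8.128, x_land=72.146, impact vy=-12.622
  bounce: vy ← 0.58·12.622 = 7.321
Arc 3: start y=0.000, vy=7.321 → t=1.494, apex=2.734, x_land=88.311, impact vy=-7.321
  bounce: vy ← 0.58·7.321 = 4.246
Arc 4: start y=0.000, vy=4.246 → t=0.867, apex=0.920, x_land=97.686, impact vy=-4.246
  bounce: vy ← 0.58·4.246 = 2.463
Arc 5: start y=0.000, vy=2.463 → t=0.503, apex=0.309, x_land=103.124, impact vy=-2.463
  bounce: vy ← 0.58·2.463 = 1.428
Arc 6: start y=0.000, vy=1.428 → t=0.291, apex=0.104, x_land=106.278, impact vy=-1.428
  bounce: vy ← 0.58·1.428 = 0.828

1 4.092 24.161 44.275
2 2.576 8.128 72.146
3 1.494 2.734 88.311
4 0.867 0.920 97.686
5 0.503 0.309 103.124
6 0.291 0.104 106.278
final: 106.278 0.828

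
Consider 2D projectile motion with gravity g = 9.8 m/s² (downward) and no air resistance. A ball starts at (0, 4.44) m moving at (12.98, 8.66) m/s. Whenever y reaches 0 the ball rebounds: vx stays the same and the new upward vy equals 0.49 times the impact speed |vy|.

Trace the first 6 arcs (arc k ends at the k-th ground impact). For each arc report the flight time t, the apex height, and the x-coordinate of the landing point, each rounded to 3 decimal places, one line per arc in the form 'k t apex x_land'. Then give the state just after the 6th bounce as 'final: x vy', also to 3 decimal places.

1 2.183 8.266 28.329
2 1.273 1.985 44.851
3 0.624 0.477 52.947
4 0.306 0.114 56.914
5 0.150 0.027 58.857
6 0.073 0.007 59.810
final: 59.810 0.176

Arc 1: start y=4.440, vy=8.660 → t=2.183, apex=8.266, x_land=28.329, impact vy=-12.729
  bounce: vy ← 0.49·12.729 = 6.237
Arc 2: start y=0.000, vy=6.237 → t=1.273, apex=1.985, x_land=44.851, impact vy=-6.237
  bounce: vy ← 0.49·6.237 = 3.056
Arc 3: start y=0.000, vy=3.056 → t=0.624, apex=0.477, x_land=52.947, impact vy=-3.056
  bounce: vy ← 0.49·3.056 = 1.498
Arc 4: start y=0.000, vy=1.498 → t=0.306, apex=0.114, x_land=56.914, impact vy=-1.498
  bounce: vy ← 0.49·1.498 = 0.734
Arc 5: start y=0.000, vy=0.734 → t=0.150, apex=0.027, x_land=58.857, impact vy=-0.734
  bounce: vy ← 0.49·0.734 = 0.360
Arc 6: start y=0.000, vy=0.360 → t=0.073, apex=0.007, x_land=59.810, impact vy=-0.360
  bounce: vy ← 0.49·0.360 = 0.176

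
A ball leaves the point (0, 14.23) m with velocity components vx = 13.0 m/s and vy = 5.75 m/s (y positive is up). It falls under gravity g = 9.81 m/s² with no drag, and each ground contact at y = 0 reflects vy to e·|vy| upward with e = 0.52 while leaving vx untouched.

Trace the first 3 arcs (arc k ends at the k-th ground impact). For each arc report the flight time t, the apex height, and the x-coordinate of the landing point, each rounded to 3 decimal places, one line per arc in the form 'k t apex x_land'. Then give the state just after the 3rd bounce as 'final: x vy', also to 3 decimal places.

1 2.387 15.915 31.037
2 1.873 4.303 55.390
3 0.974 1.164 68.054
final: 68.054 2.485

Arc 1: start y=14.230, vy=5.750 → t=2.387, apex=15.915, x_land=31.037, impact vy=-17.671
  bounce: vy ← 0.52·17.671 = 9.189
Arc 2: start y=0.000, vy=9.189 → t=1.873, apex=4.303, x_land=55.390, impact vy=-9.189
  bounce: vy ← 0.52·9.189 = 4.778
Arc 3: start y=0.000, vy=4.778 → t=0.974, apex=1.164, x_land=68.054, impact vy=-4.778
  bounce: vy ← 0.52·4.778 = 2.485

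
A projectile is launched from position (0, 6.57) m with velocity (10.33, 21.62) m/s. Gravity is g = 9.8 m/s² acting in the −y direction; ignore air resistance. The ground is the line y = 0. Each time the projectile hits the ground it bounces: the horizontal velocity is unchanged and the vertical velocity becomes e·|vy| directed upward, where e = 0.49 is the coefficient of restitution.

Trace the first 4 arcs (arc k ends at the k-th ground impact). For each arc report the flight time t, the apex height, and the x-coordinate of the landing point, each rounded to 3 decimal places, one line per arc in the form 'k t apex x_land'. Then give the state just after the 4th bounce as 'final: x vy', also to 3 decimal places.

1 4.698 30.418 48.527
2 2.442 7.303 73.750
3 1.196 1.754 86.109
4 0.586 0.421 92.165
final: 92.165 1.408

Arc 1: start y=6.570, vy=21.620 → t=4.698, apex=30.418, x_land=48.527, impact vy=-24.417
  bounce: vy ← 0.49·24.417 = 11.964
Arc 2: start y=0.000, vy=11.964 → t=2.442, apex=7.303, x_land=73.750, impact vy=-11.964
  bounce: vy ← 0.49·11.964 = 5.863
Arc 3: start y=0.000, vy=5.863 → t=1.196, apex=1.754, x_land=86.109, impact vy=-5.863
  bounce: vy ← 0.49·5.863 = 2.873
Arc 4: start y=0.000, vy=2.873 → t=0.586, apex=0.421, x_land=92.165, impact vy=-2.873
  bounce: vy ← 0.49·2.873 = 1.408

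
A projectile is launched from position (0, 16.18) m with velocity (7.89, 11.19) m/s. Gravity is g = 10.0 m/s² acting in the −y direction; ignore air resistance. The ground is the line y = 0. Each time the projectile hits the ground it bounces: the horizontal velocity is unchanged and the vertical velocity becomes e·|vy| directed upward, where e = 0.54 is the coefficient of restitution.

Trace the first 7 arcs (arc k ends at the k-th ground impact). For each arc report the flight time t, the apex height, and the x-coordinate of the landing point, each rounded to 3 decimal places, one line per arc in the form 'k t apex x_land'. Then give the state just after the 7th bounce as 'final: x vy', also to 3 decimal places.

Arc 1: start y=16.180, vy=11.190 → t=3.238, apex=22.441, x_land=25.544, impact vy=-21.185
  bounce: vy ← 0.54·21.185 = 11.440
Arc 2: start y=0.000, vy=11.440 → t=2.288, apex=6.544, x_land=43.596, impact vy=-11.440
  bounce: vy ← 0.54·11.440 = 6.178
Arc 3: start y=0.000, vy=6.178 → t=1.236, apex=1.908, x_land=53.345, impact vy=-6.178
  bounce: vy ← 0.54·6.178 = 3.336
Arc 4: start y=0.000, vy=3.336 → t=0.667, apex=0.556, x_land=58.609, impact vy=-3.336
  bounce: vy ← 0.54·3.336 = 1.801
Arc 5: start y=0.000, vy=1.801 → t=0.360, apex=0.162, x_land=61.451, impact vy=-1.801
  bounce: vy ← 0.54·1.801 = 0.973
Arc 6: start y=0.000, vy=0.973 → t=0.195, apex=0.047, x_land=62.986, impact vy=-0.973
  bounce: vy ← 0.54·0.973 = 0.525
Arc 7: start y=0.000, vy=0.525 → t=0.105, apex=0.014, x_land=63.815, impact vy=-0.525
  bounce: vy ← 0.54·0.525 = 0.284

1 3.238 22.441 25.544
2 2.288 6.544 43.596
3 1.236 1.908 53.345
4 0.667 0.556 58.609
5 0.360 0.162 61.451
6 0.195 0.047 62.986
7 0.105 0.014 63.815
final: 63.815 0.284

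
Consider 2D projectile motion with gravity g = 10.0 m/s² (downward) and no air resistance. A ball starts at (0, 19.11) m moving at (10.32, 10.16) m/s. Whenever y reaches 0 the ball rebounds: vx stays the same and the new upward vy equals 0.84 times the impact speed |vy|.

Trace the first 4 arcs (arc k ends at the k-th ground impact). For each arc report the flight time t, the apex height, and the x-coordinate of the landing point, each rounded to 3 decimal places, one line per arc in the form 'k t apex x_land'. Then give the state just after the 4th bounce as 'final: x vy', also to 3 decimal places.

1 3.219 24.271 33.223
2 3.701 17.126 71.421
3 3.109 12.084 103.508
4 2.612 8.526 130.462
final: 130.462 10.969

Arc 1: start y=19.110, vy=10.160 → t=3.219, apex=24.271, x_land=33.223, impact vy=-22.032
  bounce: vy ← 0.84·22.032 = 18.507
Arc 2: start y=0.000, vy=18.507 → t=3.701, apex=17.126, x_land=71.421, impact vy=-18.507
  bounce: vy ← 0.84·18.507 = 15.546
Arc 3: start y=0.000, vy=15.546 → t=3.109, apex=12.084, x_land=103.508, impact vy=-15.546
  bounce: vy ← 0.84·15.546 = 13.059
Arc 4: start y=0.000, vy=13.059 → t=2.612, apex=8.526, x_land=130.462, impact vy=-13.059
  bounce: vy ← 0.84·13.059 = 10.969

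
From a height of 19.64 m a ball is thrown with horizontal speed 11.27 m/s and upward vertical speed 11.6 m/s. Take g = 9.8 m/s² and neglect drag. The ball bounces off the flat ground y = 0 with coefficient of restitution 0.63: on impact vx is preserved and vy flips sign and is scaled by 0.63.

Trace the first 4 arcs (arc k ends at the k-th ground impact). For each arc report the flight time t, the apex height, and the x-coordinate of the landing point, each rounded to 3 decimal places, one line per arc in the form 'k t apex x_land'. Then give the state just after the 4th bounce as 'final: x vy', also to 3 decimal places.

1 3.509 26.505 39.552
2 2.930 10.520 72.578
3 1.846 4.175 93.385
4 1.163 1.657 106.493
final: 106.493 3.591

Arc 1: start y=19.640, vy=11.600 → t=3.509, apex=26.505, x_land=39.552, impact vy=-22.793
  bounce: vy ← 0.63·22.793 = 14.359
Arc 2: start y=0.000, vy=14.359 → t=2.930, apex=10.520, x_land=72.578, impact vy=-14.359
  bounce: vy ← 0.63·14.359 = 9.046
Arc 3: start y=0.000, vy=9.046 → t=1.846, apex=4.175, x_land=93.385, impact vy=-9.046
  bounce: vy ← 0.63·9.046 = 5.699
Arc 4: start y=0.000, vy=5.699 → t=1.163, apex=1.657, x_land=106.493, impact vy=-5.699
  bounce: vy ← 0.63·5.699 = 3.591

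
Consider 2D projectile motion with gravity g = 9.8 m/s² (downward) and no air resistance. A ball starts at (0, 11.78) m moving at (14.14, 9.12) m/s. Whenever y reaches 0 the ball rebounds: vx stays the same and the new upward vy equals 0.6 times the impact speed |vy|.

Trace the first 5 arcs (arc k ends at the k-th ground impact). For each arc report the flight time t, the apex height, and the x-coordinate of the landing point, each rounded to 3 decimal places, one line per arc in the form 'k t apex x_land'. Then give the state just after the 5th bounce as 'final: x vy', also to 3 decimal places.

1 2.739 16.024 38.729
2 2.170 5.768 69.413
3 1.302 2.077 87.823
4 0.781 0.748 98.870
5 0.469 0.269 105.497
final: 105.497 1.378

Arc 1: start y=11.780, vy=9.120 → t=2.739, apex=16.024, x_land=38.729, impact vy=-17.722
  bounce: vy ← 0.6·17.722 = 10.633
Arc 2: start y=0.000, vy=10.633 → t=2.170, apex=5.768, x_land=69.413, impact vy=-10.633
  bounce: vy ← 0.6·10.633 = 6.380
Arc 3: start y=0.000, vy=6.380 → t=1.302, apex=2.077, x_land=87.823, impact vy=-6.380
  bounce: vy ← 0.6·6.380 = 3.828
Arc 4: start y=0.000, vy=3.828 → t=0.781, apex=0.748, x_land=98.870, impact vy=-3.828
  bounce: vy ← 0.6·3.828 = 2.297
Arc 5: start y=0.000, vy=2.297 → t=0.469, apex=0.269, x_land=105.497, impact vy=-2.297
  bounce: vy ← 0.6·2.297 = 1.378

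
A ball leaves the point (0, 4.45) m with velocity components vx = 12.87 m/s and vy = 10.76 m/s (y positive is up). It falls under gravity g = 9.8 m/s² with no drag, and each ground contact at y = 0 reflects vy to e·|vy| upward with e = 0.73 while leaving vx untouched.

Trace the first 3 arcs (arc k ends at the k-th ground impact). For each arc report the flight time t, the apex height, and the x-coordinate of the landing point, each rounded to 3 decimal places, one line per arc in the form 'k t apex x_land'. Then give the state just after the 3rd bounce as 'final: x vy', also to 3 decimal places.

Arc 1: start y=4.450, vy=10.760 → t=2.552, apex=10.357, x_land=32.842, impact vy=-14.248
  bounce: vy ← 0.73·14.248 = 10.401
Arc 2: start y=0.000, vy=10.401 → t=2.123, apex=5.519, x_land=60.160, impact vy=-10.401
  bounce: vy ← 0.73·10.401 = 7.593
Arc 3: start y=0.000, vy=7.593 → t=1.550, apex=2.941, x_land=80.102, impact vy=-7.593
  bounce: vy ← 0.73·7.593 = 5.543

1 2.552 10.357 32.842
2 2.123 5.519 60.160
3 1.550 2.941 80.102
final: 80.102 5.543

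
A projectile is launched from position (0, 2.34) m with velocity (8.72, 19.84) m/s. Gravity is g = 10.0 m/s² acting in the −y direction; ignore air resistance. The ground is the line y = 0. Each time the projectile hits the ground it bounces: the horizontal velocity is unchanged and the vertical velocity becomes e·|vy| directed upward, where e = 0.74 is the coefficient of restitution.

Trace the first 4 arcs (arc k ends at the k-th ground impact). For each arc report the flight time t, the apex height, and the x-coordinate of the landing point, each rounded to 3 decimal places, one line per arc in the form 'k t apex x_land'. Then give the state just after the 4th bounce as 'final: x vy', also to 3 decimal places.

1 4.083 22.021 35.601
2 3.106 12.059 62.685
3 2.298 6.603 82.727
4 1.701 3.616 97.558
final: 97.558 6.293

Arc 1: start y=2.340, vy=19.840 → t=4.083, apex=22.021, x_land=35.601, impact vy=-20.986
  bounce: vy ← 0.74·20.986 = 15.530
Arc 2: start y=0.000, vy=15.530 → t=3.106, apex=12.059, x_land=62.685, impact vy=-15.530
  bounce: vy ← 0.74·15.530 = 11.492
Arc 3: start y=0.000, vy=11.492 → t=2.298, apex=6.603, x_land=82.727, impact vy=-11.492
  bounce: vy ← 0.74·11.492 = 8.504
Arc 4: start y=0.000, vy=8.504 → t=1.701, apex=3.616, x_land=97.558, impact vy=-8.504
  bounce: vy ← 0.74·8.504 = 6.293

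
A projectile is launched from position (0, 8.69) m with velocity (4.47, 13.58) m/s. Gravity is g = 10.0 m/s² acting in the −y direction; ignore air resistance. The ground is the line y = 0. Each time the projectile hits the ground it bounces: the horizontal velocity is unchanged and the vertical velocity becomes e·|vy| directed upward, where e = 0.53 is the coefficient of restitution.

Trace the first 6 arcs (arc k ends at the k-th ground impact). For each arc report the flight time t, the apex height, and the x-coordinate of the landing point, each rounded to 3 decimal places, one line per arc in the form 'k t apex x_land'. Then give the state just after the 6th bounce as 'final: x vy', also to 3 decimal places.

1 3.251 17.911 14.530
2 2.006 5.031 23.498
3 1.063 1.413 28.251
4 0.564 0.397 30.770
5 0.299 0.112 32.105
6 0.158 0.031 32.813
final: 32.813 0.419

Arc 1: start y=8.690, vy=13.580 → t=3.251, apex=17.911, x_land=14.530, impact vy=-18.927
  bounce: vy ← 0.53·18.927 = 10.031
Arc 2: start y=0.000, vy=10.031 → t=2.006, apex=5.031, x_land=23.498, impact vy=-10.031
  bounce: vy ← 0.53·10.031 = 5.316
Arc 3: start y=0.000, vy=5.316 → t=1.063, apex=1.413, x_land=28.251, impact vy=-5.316
  bounce: vy ← 0.53·5.316 = 2.818
Arc 4: start y=0.000, vy=2.818 → t=0.564, apex=0.397, x_land=30.770, impact vy=-2.818
  bounce: vy ← 0.53·2.818 = 1.493
Arc 5: start y=0.000, vy=1.493 → t=0.299, apex=0.112, x_land=32.105, impact vy=-1.493
  bounce: vy ← 0.53·1.493 = 0.792
Arc 6: start y=0.000, vy=0.792 → t=0.158, apex=0.031, x_land=32.813, impact vy=-0.792
  bounce: vy ← 0.53·0.792 = 0.419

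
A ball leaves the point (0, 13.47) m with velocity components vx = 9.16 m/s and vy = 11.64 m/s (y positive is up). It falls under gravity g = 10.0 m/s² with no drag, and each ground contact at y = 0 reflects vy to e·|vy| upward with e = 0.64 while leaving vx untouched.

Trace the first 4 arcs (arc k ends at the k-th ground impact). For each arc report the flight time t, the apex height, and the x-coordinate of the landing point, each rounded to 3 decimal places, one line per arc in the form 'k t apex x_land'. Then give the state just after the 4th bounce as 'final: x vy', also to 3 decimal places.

1 3.176 20.244 29.094
2 2.576 8.292 52.686
3 1.648 3.396 67.786
4 1.055 1.391 77.449
final: 77.449 3.376

Arc 1: start y=13.470, vy=11.640 → t=3.176, apex=20.244, x_land=29.094, impact vy=-20.122
  bounce: vy ← 0.64·20.122 = 12.878
Arc 2: start y=0.000, vy=12.878 → t=2.576, apex=8.292, x_land=52.686, impact vy=-12.878
  bounce: vy ← 0.64·12.878 = 8.242
Arc 3: start y=0.000, vy=8.242 → t=1.648, apex=3.396, x_land=67.786, impact vy=-8.242
  bounce: vy ← 0.64·8.242 = 5.275
Arc 4: start y=0.000, vy=5.275 → t=1.055, apex=1.391, x_land=77.449, impact vy=-5.275
  bounce: vy ← 0.64·5.275 = 3.376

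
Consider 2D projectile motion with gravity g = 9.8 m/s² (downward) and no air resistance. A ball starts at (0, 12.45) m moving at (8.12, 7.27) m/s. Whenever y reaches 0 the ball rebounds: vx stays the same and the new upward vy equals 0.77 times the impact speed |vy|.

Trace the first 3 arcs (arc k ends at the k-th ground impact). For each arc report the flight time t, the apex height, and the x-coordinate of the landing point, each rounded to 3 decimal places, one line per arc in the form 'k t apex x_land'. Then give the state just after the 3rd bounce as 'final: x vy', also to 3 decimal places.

1 2.500 15.147 20.300
2 2.708 8.980 42.285
3 2.085 5.324 59.214
final: 59.214 7.866

Arc 1: start y=12.450, vy=7.270 → t=2.500, apex=15.147, x_land=20.300, impact vy=-17.230
  bounce: vy ← 0.77·17.230 = 13.267
Arc 2: start y=0.000, vy=13.267 → t=2.708, apex=8.980, x_land=42.285, impact vy=-13.267
  bounce: vy ← 0.77·13.267 = 10.216
Arc 3: start y=0.000, vy=10.216 → t=2.085, apex=5.324, x_land=59.214, impact vy=-10.216
  bounce: vy ← 0.77·10.216 = 7.866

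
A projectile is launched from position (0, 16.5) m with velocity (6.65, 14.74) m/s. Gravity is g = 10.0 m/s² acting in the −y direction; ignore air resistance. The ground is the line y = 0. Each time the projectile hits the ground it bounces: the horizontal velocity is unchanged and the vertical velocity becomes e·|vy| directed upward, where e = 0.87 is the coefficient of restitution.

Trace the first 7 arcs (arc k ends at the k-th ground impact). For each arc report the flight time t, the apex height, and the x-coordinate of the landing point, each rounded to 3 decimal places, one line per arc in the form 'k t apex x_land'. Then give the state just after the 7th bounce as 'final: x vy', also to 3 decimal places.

Arc 1: start y=16.500, vy=14.740 → t=3.813, apex=27.363, x_land=25.359, impact vy=-23.394
  bounce: vy ← 0.87·23.394 = 20.353
Arc 2: start y=0.000, vy=20.353 → t=4.071, apex=20.711, x_land=52.428, impact vy=-20.353
  bounce: vy ← 0.87·20.353 = 17.707
Arc 3: start y=0.000, vy=17.707 → t=3.541, apex=15.676, x_land=75.978, impact vy=-17.707
  bounce: vy ← 0.87·17.707 = 15.405
Arc 4: start y=0.000, vy=15.405 → t=3.081, apex=11.865, x_land=96.466, impact vy=-15.405
  bounce: vy ← 0.87·15.405 = 13.402
Arc 5: start y=0.000, vy=13.402 → t=2.680, apex=8.981, x_land=114.291, impact vy=-13.402
  bounce: vy ← 0.87·13.402 = 11.660
Arc 6: start y=0.000, vy=11.660 → t=2.332, apex=6.798, x_land=129.799, impact vy=-11.660
  bounce: vy ← 0.87·11.660 = 10.144
Arc 7: start y=0.000, vy=10.144 → t=2.029, apex=5.145, x_land=143.291, impact vy=-10.144
  bounce: vy ← 0.87·10.144 = 8.825

1 3.813 27.363 25.359
2 4.071 20.711 52.428
3 3.541 15.676 75.978
4 3.081 11.865 96.466
5 2.680 8.981 114.291
6 2.332 6.798 129.799
7 2.029 5.145 143.291
final: 143.291 8.825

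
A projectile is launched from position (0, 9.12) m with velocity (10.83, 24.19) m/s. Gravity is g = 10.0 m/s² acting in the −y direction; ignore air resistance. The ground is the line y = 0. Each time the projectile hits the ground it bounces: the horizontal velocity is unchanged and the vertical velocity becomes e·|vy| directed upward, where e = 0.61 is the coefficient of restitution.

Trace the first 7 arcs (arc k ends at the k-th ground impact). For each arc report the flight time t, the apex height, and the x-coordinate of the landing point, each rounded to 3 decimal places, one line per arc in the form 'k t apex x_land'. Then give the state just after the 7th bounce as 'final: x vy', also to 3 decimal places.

Arc 1: start y=9.120, vy=24.190 → t=5.189, apex=38.378, x_land=56.202, impact vy=-27.705
  bounce: vy ← 0.61·27.705 = 16.900
Arc 2: start y=0.000, vy=16.900 → t=3.380, apex=14.280, x_land=92.807, impact vy=-16.900
  bounce: vy ← 0.61·16.900 = 10.309
Arc 3: start y=0.000, vy=10.309 → t=2.062, apex=5.314, x_land=115.137, impact vy=-10.309
  bounce: vy ← 0.61·10.309 = 6.288
Arc 4: start y=0.000, vy=6.288 → t=1.258, apex=1.977, x_land=128.757, impact vy=-6.288
  bounce: vy ← 0.61·6.288 = 3.836
Arc 5: start y=0.000, vy=3.836 → t=0.767, apex=0.736, x_land=137.066, impact vy=-3.836
  bounce: vy ← 0.61·3.836 = 2.340
Arc 6: start y=0.000, vy=2.340 → t=0.468, apex=0.274, x_land=142.134, impact vy=-2.340
  bounce: vy ← 0.61·2.340 = 1.427
Arc 7: start y=0.000, vy=1.427 → t=0.285, apex=0.102, x_land=145.226, impact vy=-1.427
  bounce: vy ← 0.61·1.427 = 0.871

1 5.189 38.378 56.202
2 3.380 14.280 92.807
3 2.062 5.314 115.137
4 1.258 1.977 128.757
5 0.767 0.736 137.066
6 0.468 0.274 142.134
7 0.285 0.102 145.226
final: 145.226 0.871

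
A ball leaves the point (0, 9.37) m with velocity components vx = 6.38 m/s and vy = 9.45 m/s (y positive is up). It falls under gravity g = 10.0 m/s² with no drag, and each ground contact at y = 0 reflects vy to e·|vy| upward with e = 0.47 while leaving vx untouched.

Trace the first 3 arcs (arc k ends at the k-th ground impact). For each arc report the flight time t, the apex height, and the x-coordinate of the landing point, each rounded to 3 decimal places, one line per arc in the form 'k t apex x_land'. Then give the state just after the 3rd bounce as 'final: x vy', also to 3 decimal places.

Arc 1: start y=9.370, vy=9.450 → t=2.608, apex=13.835, x_land=16.642, impact vy=-16.634
  bounce: vy ← 0.47·16.634 = 7.818
Arc 2: start y=0.000, vy=7.818 → t=1.564, apex=3.056, x_land=26.618, impact vy=-7.818
  bounce: vy ← 0.47·7.818 = 3.675
Arc 3: start y=0.000, vy=3.675 → t=0.735, apex=0.675, x_land=31.307, impact vy=-3.675
  bounce: vy ← 0.47·3.675 = 1.727

1 2.608 13.835 16.642
2 1.564 3.056 26.618
3 0.735 0.675 31.307
final: 31.307 1.727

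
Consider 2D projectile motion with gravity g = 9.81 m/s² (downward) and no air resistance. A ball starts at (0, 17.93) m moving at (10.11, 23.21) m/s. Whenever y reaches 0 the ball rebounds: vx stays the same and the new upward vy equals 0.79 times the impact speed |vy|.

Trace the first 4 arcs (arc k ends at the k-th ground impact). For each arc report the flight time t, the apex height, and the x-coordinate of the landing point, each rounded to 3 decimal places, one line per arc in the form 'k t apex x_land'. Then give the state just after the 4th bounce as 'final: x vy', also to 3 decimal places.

1 5.408 45.387 54.673
2 4.806 28.326 103.264
3 3.797 17.678 141.651
4 3.000 11.033 171.976
final: 171.976 11.623

Arc 1: start y=17.930, vy=23.210 → t=5.408, apex=45.387, x_land=54.673, impact vy=-29.841
  bounce: vy ← 0.79·29.841 = 23.574
Arc 2: start y=0.000, vy=23.574 → t=4.806, apex=28.326, x_land=103.264, impact vy=-23.574
  bounce: vy ← 0.79·23.574 = 18.624
Arc 3: start y=0.000, vy=18.624 → t=3.797, apex=17.678, x_land=141.651, impact vy=-18.624
  bounce: vy ← 0.79·18.624 = 14.713
Arc 4: start y=0.000, vy=14.713 → t=3.000, apex=11.033, x_land=171.976, impact vy=-14.713
  bounce: vy ← 0.79·14.713 = 11.623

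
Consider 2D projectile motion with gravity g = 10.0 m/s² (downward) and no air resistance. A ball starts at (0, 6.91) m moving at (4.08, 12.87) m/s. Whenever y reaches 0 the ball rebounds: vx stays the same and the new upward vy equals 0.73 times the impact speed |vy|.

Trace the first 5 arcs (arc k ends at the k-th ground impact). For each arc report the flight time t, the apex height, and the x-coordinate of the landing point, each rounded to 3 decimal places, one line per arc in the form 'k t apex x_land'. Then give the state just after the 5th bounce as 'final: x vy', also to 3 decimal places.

Arc 1: start y=6.910, vy=12.870 → t=3.030, apex=15.192, x_land=12.363, impact vy=-17.431
  bounce: vy ← 0.73·17.431 = 12.725
Arc 2: start y=0.000, vy=12.725 → t=2.545, apex=8.096, x_land=22.746, impact vy=-12.725
  bounce: vy ← 0.73·12.725 = 9.289
Arc 3: start y=0.000, vy=9.289 → t=1.858, apex=4.314, x_land=30.326, impact vy=-9.289
  bounce: vy ← 0.73·9.289 = 6.781
Arc 4: start y=0.000, vy=6.781 → t=1.356, apex=2.299, x_land=35.859, impact vy=-6.781
  bounce: vy ← 0.73·6.781 = 4.950
Arc 5: start y=0.000, vy=4.950 → t=0.990, apex=1.225, x_land=39.898, impact vy=-4.950
  bounce: vy ← 0.73·4.950 = 3.614

1 3.030 15.192 12.363
2 2.545 8.096 22.746
3 1.858 4.314 30.326
4 1.356 2.299 35.859
5 0.990 1.225 39.898
final: 39.898 3.614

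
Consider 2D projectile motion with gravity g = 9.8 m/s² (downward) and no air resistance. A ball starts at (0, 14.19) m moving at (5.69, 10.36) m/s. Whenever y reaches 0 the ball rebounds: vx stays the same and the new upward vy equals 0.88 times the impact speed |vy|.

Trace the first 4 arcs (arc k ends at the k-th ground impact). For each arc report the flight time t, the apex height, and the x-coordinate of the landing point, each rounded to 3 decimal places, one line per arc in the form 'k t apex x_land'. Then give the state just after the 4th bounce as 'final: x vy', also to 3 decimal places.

1 3.061 19.666 17.414
2 3.526 15.229 37.477
3 3.103 11.794 55.132
4 2.730 9.133 70.668
final: 70.668 11.774

Arc 1: start y=14.190, vy=10.360 → t=3.061, apex=19.666, x_land=17.414, impact vy=-19.633
  bounce: vy ← 0.88·19.633 = 17.277
Arc 2: start y=0.000, vy=17.277 → t=3.526, apex=15.229, x_land=37.477, impact vy=-17.277
  bounce: vy ← 0.88·17.277 = 15.204
Arc 3: start y=0.000, vy=15.204 → t=3.103, apex=11.794, x_land=55.132, impact vy=-15.204
  bounce: vy ← 0.88·15.204 = 13.379
Arc 4: start y=0.000, vy=13.379 → t=2.730, apex=9.133, x_land=70.668, impact vy=-13.379
  bounce: vy ← 0.88·13.379 = 11.774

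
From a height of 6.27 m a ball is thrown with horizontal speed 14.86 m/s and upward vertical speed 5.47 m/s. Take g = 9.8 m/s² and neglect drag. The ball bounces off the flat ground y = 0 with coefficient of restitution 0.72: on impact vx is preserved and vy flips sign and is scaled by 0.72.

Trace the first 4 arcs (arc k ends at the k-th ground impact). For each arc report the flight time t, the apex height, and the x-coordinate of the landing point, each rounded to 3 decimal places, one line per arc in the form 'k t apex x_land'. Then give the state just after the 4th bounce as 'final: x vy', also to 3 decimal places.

Arc 1: start y=6.270, vy=5.470 → t=1.820, apex=7.797, x_land=27.039, impact vy=-12.362
  bounce: vy ← 0.72·12.362 = 8.900
Arc 2: start y=0.000, vy=8.900 → t=1.816, apex=4.042, x_land=54.031, impact vy=-8.900
  bounce: vy ← 0.72·8.900 = 6.408
Arc 3: start y=0.000, vy=6.408 → t=1.308, apex=2.095, x_land=73.465, impact vy=-6.408
  bounce: vy ← 0.72·6.408 = 4.614
Arc 4: start y=0.000, vy=4.614 → t=0.942, apex=1.086, x_land=87.458, impact vy=-4.614
  bounce: vy ← 0.72·4.614 = 3.322

1 1.820 7.797 27.039
2 1.816 4.042 54.031
3 1.308 2.095 73.465
4 0.942 1.086 87.458
final: 87.458 3.322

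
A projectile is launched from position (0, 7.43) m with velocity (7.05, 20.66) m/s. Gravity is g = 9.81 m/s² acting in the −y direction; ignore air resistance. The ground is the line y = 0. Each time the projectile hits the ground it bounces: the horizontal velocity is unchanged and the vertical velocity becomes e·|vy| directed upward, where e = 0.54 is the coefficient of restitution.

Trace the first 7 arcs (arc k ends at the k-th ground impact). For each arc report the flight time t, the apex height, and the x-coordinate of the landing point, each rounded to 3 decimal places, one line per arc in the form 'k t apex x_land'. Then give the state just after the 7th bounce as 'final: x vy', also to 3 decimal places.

1 4.545 29.185 32.044
2 2.634 8.510 50.617
3 1.423 2.482 60.646
4 0.768 0.724 66.062
5 0.415 0.211 68.987
6 0.224 0.062 70.566
7 0.121 0.018 71.419
final: 71.419 0.320

Arc 1: start y=7.430, vy=20.660 → t=4.545, apex=29.185, x_land=32.044, impact vy=-23.929
  bounce: vy ← 0.54·23.929 = 12.922
Arc 2: start y=0.000, vy=12.922 → t=2.634, apex=8.510, x_land=50.617, impact vy=-12.922
  bounce: vy ← 0.54·12.922 = 6.978
Arc 3: start y=0.000, vy=6.978 → t=1.423, apex=2.482, x_land=60.646, impact vy=-6.978
  bounce: vy ← 0.54·6.978 = 3.768
Arc 4: start y=0.000, vy=3.768 → t=0.768, apex=0.724, x_land=66.062, impact vy=-3.768
  bounce: vy ← 0.54·3.768 = 2.035
Arc 5: start y=0.000, vy=2.035 → t=0.415, apex=0.211, x_land=68.987, impact vy=-2.035
  bounce: vy ← 0.54·2.035 = 1.099
Arc 6: start y=0.000, vy=1.099 → t=0.224, apex=0.062, x_land=70.566, impact vy=-1.099
  bounce: vy ← 0.54·1.099 = 0.593
Arc 7: start y=0.000, vy=0.593 → t=0.121, apex=0.018, x_land=71.419, impact vy=-0.593
  bounce: vy ← 0.54·0.593 = 0.320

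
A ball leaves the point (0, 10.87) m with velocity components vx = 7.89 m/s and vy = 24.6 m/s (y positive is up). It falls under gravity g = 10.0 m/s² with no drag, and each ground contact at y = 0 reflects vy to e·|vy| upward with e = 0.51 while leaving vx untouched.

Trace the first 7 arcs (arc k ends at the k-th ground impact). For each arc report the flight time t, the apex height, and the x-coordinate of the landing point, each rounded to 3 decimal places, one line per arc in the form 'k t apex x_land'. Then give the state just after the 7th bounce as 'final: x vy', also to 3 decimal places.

Arc 1: start y=10.870, vy=24.600 → t=5.328, apex=41.128, x_land=42.038, impact vy=-28.680
  bounce: vy ← 0.51·28.680 = 14.627
Arc 2: start y=0.000, vy=14.627 → t=2.925, apex=10.697, x_land=65.119, impact vy=-14.627
  bounce: vy ← 0.51·14.627 = 7.460
Arc 3: start y=0.000, vy=7.460 → t=1.492, apex=2.782, x_land=76.891, impact vy=-7.460
  bounce: vy ← 0.51·7.460 = 3.804
Arc 4: start y=0.000, vy=3.804 → t=0.761, apex=0.724, x_land=82.894, impact vy=-3.804
  bounce: vy ← 0.51·3.804 = 1.940
Arc 5: start y=0.000, vy=1.940 → t=0.388, apex=0.188, x_land=85.956, impact vy=-1.940
  bounce: vy ← 0.51·1.940 = 0.990
Arc 6: start y=0.000, vy=0.990 → t=0.198, apex=0.049, x_land=87.518, impact vy=-0.990
  bounce: vy ← 0.51·0.990 = 0.505
Arc 7: start y=0.000, vy=0.505 → t=0.101, apex=0.013, x_land=88.314, impact vy=-0.505
  bounce: vy ← 0.51·0.505 = 0.257

1 5.328 41.128 42.038
2 2.925 10.697 65.119
3 1.492 2.782 76.891
4 0.761 0.724 82.894
5 0.388 0.188 85.956
6 0.198 0.049 87.518
7 0.101 0.013 88.314
final: 88.314 0.257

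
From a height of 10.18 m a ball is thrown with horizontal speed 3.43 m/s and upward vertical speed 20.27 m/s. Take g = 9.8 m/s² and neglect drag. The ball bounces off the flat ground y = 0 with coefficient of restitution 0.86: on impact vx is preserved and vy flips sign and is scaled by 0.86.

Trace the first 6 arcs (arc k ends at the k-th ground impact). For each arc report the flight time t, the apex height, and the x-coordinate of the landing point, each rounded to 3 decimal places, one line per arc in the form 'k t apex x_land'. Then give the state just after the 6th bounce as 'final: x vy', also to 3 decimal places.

Arc 1: start y=10.180, vy=20.270 → t=4.589, apex=31.143, x_land=15.742, impact vy=-24.706
  bounce: vy ← 0.86·24.706 = 21.247
Arc 2: start y=0.000, vy=21.247 → t=4.336, apex=23.033, x_land=30.615, impact vy=-21.247
  bounce: vy ← 0.86·21.247 = 18.273
Arc 3: start y=0.000, vy=18.273 → t=3.729, apex=17.035, x_land=43.406, impact vy=-18.273
  bounce: vy ← 0.86·18.273 = 15.715
Arc 4: start y=0.000, vy=15.715 → t=3.207, apex=12.599, x_land=54.406, impact vy=-15.715
  bounce: vy ← 0.86·15.715 = 13.515
Arc 5: start y=0.000, vy=13.515 → t=2.758, apex=9.319, x_land=63.866, impact vy=-13.515
  bounce: vy ← 0.86·13.515 = 11.623
Arc 6: start y=0.000, vy=11.623 → t=2.372, apex=6.892, x_land=72.002, impact vy=-11.623
  bounce: vy ← 0.86·11.623 = 9.995

1 4.589 31.143 15.742
2 4.336 23.033 30.615
3 3.729 17.035 43.406
4 3.207 12.599 54.406
5 2.758 9.319 63.866
6 2.372 6.892 72.002
final: 72.002 9.995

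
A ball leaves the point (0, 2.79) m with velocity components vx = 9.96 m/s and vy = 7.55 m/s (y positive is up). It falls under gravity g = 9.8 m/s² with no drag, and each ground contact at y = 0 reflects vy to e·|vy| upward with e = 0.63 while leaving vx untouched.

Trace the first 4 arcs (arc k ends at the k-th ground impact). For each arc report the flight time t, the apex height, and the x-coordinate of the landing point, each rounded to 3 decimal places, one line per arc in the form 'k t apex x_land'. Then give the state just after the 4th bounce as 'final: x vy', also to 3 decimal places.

Arc 1: start y=2.790, vy=7.550 → t=1.849, apex=5.698, x_land=18.414, impact vy=-10.568
  bounce: vy ← 0.63·10.568 = 6.658
Arc 2: start y=0.000, vy=6.658 → t=1.359, apex=2.262, x_land=31.947, impact vy=-6.658
  bounce: vy ← 0.63·6.658 = 4.195
Arc 3: start y=0.000, vy=4.195 → t=0.856, apex=0.898, x_land=40.473, impact vy=-4.195
  bounce: vy ← 0.63·4.195 = 2.643
Arc 4: start y=0.000, vy=2.643 → t=0.539, apex=0.356, x_land=45.845, impact vy=-2.643
  bounce: vy ← 0.63·2.643 = 1.665

1 1.849 5.698 18.414
2 1.359 2.262 31.947
3 0.856 0.898 40.473
4 0.539 0.356 45.845
final: 45.845 1.665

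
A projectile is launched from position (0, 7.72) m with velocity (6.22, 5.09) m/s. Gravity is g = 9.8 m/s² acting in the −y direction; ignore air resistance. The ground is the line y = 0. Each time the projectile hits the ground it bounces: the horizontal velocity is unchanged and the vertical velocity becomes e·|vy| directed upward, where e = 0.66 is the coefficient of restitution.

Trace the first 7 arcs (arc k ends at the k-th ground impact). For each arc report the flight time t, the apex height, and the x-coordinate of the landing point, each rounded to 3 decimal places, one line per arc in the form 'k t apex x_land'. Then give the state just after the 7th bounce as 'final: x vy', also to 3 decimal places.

1 1.878 9.042 11.680
2 1.793 3.939 22.833
3 1.183 1.716 30.194
4 0.781 0.747 35.052
5 0.516 0.326 38.259
6 0.340 0.142 40.375
7 0.225 0.062 41.772
final: 41.772 0.726

Arc 1: start y=7.720, vy=5.090 → t=1.878, apex=9.042, x_land=11.680, impact vy=-13.312
  bounce: vy ← 0.66·13.312 = 8.786
Arc 2: start y=0.000, vy=8.786 → t=1.793, apex=3.939, x_land=22.833, impact vy=-8.786
  bounce: vy ← 0.66·8.786 = 5.799
Arc 3: start y=0.000, vy=5.799 → t=1.183, apex=1.716, x_land=30.194, impact vy=-5.799
  bounce: vy ← 0.66·5.799 = 3.827
Arc 4: start y=0.000, vy=3.827 → t=0.781, apex=0.747, x_land=35.052, impact vy=-3.827
  bounce: vy ← 0.66·3.827 = 2.526
Arc 5: start y=0.000, vy=2.526 → t=0.516, apex=0.326, x_land=38.259, impact vy=-2.526
  bounce: vy ← 0.66·2.526 = 1.667
Arc 6: start y=0.000, vy=1.667 → t=0.340, apex=0.142, x_land=40.375, impact vy=-1.667
  bounce: vy ← 0.66·1.667 = 1.100
Arc 7: start y=0.000, vy=1.100 → t=0.225, apex=0.062, x_land=41.772, impact vy=-1.100
  bounce: vy ← 0.66·1.100 = 0.726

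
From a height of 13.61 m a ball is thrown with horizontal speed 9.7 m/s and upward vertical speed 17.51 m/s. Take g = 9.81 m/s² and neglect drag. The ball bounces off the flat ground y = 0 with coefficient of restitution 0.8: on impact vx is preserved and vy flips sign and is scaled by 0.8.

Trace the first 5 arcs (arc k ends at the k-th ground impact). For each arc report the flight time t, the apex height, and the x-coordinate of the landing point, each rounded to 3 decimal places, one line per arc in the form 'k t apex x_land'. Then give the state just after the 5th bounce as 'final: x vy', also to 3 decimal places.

Arc 1: start y=13.610, vy=17.510 → t=4.226, apex=29.237, x_land=40.996, impact vy=-23.951
  bounce: vy ← 0.8·23.951 = 19.160
Arc 2: start y=0.000, vy=19.160 → t=3.906, apex=18.712, x_land=78.887, impact vy=-19.160
  bounce: vy ← 0.8·19.160 = 15.328
Arc 3: start y=0.000, vy=15.328 → t=3.125, apex=11.975, x_land=109.200, impact vy=-15.328
  bounce: vy ← 0.8·15.328 = 12.263
Arc 4: start y=0.000, vy=12.263 → t=2.500, apex=7.664, x_land=133.450, impact vy=-12.263
  bounce: vy ← 0.8·12.263 = 9.810
Arc 5: start y=0.000, vy=9.810 → t=2.000, apex=4.905, x_land=152.850, impact vy=-9.810
  bounce: vy ← 0.8·9.810 = 7.848

1 4.226 29.237 40.996
2 3.906 18.712 78.887
3 3.125 11.975 109.200
4 2.500 7.664 133.450
5 2.000 4.905 152.850
final: 152.850 7.848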